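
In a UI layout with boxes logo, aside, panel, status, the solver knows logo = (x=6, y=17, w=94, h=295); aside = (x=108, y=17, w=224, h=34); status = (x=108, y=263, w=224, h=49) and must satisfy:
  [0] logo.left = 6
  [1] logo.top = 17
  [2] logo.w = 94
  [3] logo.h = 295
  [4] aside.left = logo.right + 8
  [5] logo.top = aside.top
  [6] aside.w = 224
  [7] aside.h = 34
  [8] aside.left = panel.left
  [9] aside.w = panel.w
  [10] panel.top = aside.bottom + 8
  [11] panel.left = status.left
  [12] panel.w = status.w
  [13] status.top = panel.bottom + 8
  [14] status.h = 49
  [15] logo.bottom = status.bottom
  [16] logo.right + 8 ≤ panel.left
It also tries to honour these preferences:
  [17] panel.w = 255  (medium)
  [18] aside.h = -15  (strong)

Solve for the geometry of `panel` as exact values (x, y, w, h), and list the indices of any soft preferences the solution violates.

panel = (x=108, y=59, w=224, h=196)
violated soft preferences: 17, 18

1. panel.x = 108  [aside.left = panel.left]
2. panel.w = 224  [aside.w = panel.w]
3. panel.y = 59  [panel.top = aside.bottom + 8]
4. panel.h = 196  [status.top = panel.bottom + 8]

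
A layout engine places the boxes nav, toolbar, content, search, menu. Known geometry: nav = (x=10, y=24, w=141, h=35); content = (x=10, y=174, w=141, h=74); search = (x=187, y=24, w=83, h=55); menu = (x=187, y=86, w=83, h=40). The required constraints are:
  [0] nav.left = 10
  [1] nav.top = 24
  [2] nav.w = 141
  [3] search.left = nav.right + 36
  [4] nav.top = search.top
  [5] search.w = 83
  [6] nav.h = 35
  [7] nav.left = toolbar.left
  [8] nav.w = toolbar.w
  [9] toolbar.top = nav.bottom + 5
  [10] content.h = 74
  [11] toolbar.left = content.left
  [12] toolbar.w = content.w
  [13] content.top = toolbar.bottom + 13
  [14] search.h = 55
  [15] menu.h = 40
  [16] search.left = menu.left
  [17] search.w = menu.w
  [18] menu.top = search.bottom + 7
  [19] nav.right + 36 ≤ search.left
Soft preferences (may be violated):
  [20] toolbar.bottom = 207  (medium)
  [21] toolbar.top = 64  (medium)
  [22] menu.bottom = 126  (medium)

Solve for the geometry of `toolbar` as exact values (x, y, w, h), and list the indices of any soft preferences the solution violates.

toolbar = (x=10, y=64, w=141, h=97)
violated soft preferences: 20

1. toolbar.x = 10  [nav.left = toolbar.left]
2. toolbar.w = 141  [nav.w = toolbar.w]
3. toolbar.y = 64  [toolbar.top = nav.bottom + 5]
4. toolbar.h = 97  [content.top = toolbar.bottom + 13]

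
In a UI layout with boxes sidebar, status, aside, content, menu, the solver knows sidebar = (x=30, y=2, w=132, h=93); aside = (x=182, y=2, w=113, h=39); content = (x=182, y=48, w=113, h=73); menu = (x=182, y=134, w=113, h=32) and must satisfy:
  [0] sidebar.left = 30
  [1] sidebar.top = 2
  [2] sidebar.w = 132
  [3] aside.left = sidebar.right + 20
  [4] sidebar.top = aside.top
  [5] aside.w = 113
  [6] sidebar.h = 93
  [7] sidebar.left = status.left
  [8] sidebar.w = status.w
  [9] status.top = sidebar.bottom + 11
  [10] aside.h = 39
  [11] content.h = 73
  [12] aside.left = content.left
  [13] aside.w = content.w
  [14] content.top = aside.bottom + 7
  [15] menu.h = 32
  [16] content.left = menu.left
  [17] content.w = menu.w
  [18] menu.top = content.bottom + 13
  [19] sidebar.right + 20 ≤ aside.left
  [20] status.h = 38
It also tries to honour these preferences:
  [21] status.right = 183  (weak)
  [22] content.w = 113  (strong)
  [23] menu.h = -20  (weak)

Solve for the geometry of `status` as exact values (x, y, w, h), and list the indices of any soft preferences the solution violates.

1. status.x = 30  [sidebar.left = status.left]
2. status.w = 132  [sidebar.w = status.w]
3. status.y = 106  [status.top = sidebar.bottom + 11]
4. status.h = 38  [status.h = 38]

status = (x=30, y=106, w=132, h=38)
violated soft preferences: 21, 23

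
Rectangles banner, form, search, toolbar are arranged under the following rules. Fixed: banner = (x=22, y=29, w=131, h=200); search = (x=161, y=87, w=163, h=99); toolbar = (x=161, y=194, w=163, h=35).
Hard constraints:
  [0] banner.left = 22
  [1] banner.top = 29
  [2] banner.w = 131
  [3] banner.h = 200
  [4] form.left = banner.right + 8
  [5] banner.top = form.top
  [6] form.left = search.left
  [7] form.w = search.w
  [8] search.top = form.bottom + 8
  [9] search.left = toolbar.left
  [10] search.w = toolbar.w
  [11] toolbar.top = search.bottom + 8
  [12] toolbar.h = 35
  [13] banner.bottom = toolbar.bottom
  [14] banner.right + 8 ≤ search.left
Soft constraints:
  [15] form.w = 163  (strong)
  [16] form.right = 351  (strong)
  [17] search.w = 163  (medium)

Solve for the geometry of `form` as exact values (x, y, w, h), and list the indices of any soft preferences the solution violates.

1. form.x = 161  [form.left = banner.right + 8]
2. form.y = 29  [banner.top = form.top]
3. form.w = 163  [form.w = search.w]
4. form.h = 50  [search.top = form.bottom + 8]

form = (x=161, y=29, w=163, h=50)
violated soft preferences: 16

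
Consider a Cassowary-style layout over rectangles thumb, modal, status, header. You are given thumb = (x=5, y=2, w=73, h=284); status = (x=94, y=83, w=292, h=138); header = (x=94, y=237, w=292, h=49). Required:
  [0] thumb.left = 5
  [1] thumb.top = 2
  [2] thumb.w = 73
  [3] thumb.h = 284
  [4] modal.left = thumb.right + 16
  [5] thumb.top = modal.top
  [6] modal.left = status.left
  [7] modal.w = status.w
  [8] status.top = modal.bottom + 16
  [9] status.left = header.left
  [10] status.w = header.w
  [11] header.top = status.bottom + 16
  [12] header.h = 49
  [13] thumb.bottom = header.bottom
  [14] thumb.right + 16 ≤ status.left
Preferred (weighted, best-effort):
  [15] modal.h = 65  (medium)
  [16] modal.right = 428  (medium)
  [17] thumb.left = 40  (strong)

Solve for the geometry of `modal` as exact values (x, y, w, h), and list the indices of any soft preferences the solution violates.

1. modal.x = 94  [modal.left = thumb.right + 16]
2. modal.y = 2  [thumb.top = modal.top]
3. modal.w = 292  [modal.w = status.w]
4. modal.h = 65  [status.top = modal.bottom + 16]

modal = (x=94, y=2, w=292, h=65)
violated soft preferences: 16, 17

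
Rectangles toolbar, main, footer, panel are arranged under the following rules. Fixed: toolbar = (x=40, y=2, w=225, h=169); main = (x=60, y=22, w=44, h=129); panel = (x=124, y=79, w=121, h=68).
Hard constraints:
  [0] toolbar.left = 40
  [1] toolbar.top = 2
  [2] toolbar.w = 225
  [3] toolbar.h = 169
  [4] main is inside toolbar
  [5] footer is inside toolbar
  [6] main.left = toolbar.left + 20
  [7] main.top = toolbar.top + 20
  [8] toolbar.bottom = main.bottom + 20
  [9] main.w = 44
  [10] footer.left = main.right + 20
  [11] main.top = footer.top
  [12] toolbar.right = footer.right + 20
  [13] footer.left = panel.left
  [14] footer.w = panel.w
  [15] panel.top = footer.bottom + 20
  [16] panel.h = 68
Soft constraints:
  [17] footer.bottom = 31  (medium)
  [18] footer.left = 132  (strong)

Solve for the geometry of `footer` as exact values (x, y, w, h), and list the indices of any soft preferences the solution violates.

footer = (x=124, y=22, w=121, h=37)
violated soft preferences: 17, 18

1. footer.x = 124  [footer.left = main.right + 20]
2. footer.y = 22  [main.top = footer.top]
3. footer.w = 121  [toolbar.right = footer.right + 20]
4. footer.h = 37  [panel.top = footer.bottom + 20]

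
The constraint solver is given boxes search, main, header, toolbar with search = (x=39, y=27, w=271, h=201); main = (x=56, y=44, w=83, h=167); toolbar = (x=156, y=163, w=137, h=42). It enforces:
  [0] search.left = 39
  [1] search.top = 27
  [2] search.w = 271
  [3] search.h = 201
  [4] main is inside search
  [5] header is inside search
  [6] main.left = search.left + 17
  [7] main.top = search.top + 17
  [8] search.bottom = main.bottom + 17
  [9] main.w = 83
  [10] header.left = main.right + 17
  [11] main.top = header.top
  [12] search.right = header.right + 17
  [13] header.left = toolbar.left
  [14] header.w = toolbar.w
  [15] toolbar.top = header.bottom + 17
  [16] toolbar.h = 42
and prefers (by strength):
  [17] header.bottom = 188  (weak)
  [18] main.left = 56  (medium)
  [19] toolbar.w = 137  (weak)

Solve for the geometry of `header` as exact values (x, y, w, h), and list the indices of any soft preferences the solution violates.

header = (x=156, y=44, w=137, h=102)
violated soft preferences: 17

1. header.x = 156  [header.left = main.right + 17]
2. header.y = 44  [main.top = header.top]
3. header.w = 137  [search.right = header.right + 17]
4. header.h = 102  [toolbar.top = header.bottom + 17]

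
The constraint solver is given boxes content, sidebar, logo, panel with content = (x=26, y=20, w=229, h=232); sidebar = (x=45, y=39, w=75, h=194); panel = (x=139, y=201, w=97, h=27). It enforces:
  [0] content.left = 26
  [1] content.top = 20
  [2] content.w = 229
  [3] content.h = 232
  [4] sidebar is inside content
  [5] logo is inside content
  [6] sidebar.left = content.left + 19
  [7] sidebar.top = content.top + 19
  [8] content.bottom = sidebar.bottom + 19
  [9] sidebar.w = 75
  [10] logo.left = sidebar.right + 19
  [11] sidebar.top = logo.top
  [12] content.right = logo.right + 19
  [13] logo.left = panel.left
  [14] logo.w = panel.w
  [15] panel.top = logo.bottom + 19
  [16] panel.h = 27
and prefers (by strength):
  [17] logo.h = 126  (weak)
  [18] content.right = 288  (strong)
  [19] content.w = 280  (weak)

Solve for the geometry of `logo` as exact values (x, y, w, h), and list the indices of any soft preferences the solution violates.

1. logo.x = 139  [logo.left = sidebar.right + 19]
2. logo.y = 39  [sidebar.top = logo.top]
3. logo.w = 97  [content.right = logo.right + 19]
4. logo.h = 143  [panel.top = logo.bottom + 19]

logo = (x=139, y=39, w=97, h=143)
violated soft preferences: 17, 18, 19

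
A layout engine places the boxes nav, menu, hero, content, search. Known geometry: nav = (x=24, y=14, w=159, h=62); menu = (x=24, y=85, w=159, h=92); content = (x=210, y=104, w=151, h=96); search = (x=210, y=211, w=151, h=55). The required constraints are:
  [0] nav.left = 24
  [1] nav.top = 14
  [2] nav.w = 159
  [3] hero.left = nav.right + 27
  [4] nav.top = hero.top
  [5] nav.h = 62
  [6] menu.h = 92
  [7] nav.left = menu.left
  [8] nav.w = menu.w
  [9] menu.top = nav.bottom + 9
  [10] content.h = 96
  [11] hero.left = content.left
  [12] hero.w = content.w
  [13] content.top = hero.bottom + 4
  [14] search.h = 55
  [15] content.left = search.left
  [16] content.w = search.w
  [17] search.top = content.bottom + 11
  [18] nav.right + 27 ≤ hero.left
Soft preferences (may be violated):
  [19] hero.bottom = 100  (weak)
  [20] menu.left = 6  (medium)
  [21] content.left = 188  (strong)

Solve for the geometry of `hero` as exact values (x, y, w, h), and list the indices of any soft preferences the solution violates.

1. hero.x = 210  [hero.left = nav.right + 27]
2. hero.y = 14  [nav.top = hero.top]
3. hero.w = 151  [hero.w = content.w]
4. hero.h = 86  [content.top = hero.bottom + 4]

hero = (x=210, y=14, w=151, h=86)
violated soft preferences: 20, 21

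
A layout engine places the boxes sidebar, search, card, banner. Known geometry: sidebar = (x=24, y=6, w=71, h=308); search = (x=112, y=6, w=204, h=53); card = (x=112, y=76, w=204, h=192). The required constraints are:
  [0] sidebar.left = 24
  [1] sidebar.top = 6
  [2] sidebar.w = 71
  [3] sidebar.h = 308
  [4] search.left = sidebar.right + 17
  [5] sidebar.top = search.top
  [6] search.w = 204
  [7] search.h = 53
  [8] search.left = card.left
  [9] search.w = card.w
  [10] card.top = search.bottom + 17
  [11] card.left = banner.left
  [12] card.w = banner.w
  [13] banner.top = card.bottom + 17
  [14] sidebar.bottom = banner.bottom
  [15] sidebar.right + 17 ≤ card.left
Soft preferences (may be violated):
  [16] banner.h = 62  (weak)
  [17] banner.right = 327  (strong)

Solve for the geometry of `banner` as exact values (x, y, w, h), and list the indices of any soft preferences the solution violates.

banner = (x=112, y=285, w=204, h=29)
violated soft preferences: 16, 17

1. banner.x = 112  [card.left = banner.left]
2. banner.w = 204  [card.w = banner.w]
3. banner.y = 285  [banner.top = card.bottom + 17]
4. banner.h = 29  [sidebar.bottom = banner.bottom]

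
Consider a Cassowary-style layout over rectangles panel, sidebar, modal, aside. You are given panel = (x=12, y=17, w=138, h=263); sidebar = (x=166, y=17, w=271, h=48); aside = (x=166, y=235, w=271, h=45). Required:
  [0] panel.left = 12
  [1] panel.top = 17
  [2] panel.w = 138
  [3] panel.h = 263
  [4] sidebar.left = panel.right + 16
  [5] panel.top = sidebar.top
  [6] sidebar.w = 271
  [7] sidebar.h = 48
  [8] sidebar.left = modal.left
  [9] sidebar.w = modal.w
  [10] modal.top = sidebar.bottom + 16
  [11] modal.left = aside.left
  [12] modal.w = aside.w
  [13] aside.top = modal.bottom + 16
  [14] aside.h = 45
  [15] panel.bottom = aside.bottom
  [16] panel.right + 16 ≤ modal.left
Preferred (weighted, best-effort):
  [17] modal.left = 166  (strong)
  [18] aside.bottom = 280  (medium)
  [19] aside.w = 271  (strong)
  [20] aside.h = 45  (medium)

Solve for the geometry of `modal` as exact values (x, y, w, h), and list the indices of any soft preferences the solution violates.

modal = (x=166, y=81, w=271, h=138)
violated soft preferences: none

1. modal.x = 166  [sidebar.left = modal.left]
2. modal.w = 271  [sidebar.w = modal.w]
3. modal.y = 81  [modal.top = sidebar.bottom + 16]
4. modal.h = 138  [aside.top = modal.bottom + 16]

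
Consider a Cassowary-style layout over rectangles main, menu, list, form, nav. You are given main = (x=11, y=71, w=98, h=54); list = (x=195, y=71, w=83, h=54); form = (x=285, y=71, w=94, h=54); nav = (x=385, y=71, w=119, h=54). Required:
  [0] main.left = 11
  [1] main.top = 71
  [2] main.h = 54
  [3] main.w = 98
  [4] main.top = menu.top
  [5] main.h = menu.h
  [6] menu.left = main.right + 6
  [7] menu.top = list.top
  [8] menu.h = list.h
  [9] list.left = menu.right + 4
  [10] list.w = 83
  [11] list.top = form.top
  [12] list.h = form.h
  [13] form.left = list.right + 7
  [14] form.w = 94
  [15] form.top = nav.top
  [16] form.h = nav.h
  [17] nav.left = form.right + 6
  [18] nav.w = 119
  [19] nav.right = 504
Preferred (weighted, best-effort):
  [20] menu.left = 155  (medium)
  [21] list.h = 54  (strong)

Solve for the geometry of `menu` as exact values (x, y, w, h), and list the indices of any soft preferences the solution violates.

1. menu.y = 71  [main.top = menu.top]
2. menu.h = 54  [main.h = menu.h]
3. menu.x = 115  [menu.left = main.right + 6]
4. menu.w = 76  [list.left = menu.right + 4]

menu = (x=115, y=71, w=76, h=54)
violated soft preferences: 20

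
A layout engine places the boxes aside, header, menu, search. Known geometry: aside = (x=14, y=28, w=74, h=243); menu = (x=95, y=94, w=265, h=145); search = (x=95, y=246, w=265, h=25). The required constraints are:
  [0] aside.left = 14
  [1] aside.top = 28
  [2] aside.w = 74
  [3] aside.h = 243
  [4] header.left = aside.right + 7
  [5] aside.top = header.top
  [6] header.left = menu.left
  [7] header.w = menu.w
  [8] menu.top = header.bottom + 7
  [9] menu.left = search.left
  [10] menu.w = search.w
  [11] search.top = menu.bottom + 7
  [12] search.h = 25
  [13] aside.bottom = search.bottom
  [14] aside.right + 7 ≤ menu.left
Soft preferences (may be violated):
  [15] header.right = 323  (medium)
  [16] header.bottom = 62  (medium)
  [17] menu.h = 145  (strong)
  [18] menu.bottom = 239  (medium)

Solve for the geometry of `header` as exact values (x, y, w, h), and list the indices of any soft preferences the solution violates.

1. header.x = 95  [header.left = aside.right + 7]
2. header.y = 28  [aside.top = header.top]
3. header.w = 265  [header.w = menu.w]
4. header.h = 59  [menu.top = header.bottom + 7]

header = (x=95, y=28, w=265, h=59)
violated soft preferences: 15, 16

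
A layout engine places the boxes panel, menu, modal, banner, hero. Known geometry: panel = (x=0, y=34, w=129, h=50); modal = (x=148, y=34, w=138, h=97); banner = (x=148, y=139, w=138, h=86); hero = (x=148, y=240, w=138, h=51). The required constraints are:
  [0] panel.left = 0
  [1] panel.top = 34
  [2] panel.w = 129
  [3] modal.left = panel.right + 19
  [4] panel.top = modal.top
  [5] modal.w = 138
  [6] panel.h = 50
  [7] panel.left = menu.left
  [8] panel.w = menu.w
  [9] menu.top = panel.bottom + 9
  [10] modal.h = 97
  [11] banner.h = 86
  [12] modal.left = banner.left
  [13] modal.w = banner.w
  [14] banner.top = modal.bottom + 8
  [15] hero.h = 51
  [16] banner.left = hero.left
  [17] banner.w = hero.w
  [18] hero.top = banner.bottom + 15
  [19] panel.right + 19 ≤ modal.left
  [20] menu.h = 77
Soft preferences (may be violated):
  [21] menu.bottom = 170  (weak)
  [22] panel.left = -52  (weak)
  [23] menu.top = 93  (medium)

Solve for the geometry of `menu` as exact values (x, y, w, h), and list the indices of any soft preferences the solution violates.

1. menu.x = 0  [panel.left = menu.left]
2. menu.w = 129  [panel.w = menu.w]
3. menu.y = 93  [menu.top = panel.bottom + 9]
4. menu.h = 77  [menu.h = 77]

menu = (x=0, y=93, w=129, h=77)
violated soft preferences: 22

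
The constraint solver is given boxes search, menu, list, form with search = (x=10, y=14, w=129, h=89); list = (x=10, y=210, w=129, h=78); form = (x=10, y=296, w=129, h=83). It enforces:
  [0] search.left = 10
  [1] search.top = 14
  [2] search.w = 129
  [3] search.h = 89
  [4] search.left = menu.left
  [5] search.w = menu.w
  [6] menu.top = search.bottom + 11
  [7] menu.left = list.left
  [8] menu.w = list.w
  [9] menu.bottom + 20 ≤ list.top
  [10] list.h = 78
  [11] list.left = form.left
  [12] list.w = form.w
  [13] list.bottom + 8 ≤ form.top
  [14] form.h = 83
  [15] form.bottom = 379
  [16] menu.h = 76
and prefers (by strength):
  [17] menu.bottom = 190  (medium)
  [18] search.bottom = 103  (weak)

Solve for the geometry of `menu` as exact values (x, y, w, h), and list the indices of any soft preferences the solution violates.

menu = (x=10, y=114, w=129, h=76)
violated soft preferences: none

1. menu.x = 10  [search.left = menu.left]
2. menu.w = 129  [search.w = menu.w]
3. menu.y = 114  [menu.top = search.bottom + 11]
4. menu.h = 76  [menu.h = 76]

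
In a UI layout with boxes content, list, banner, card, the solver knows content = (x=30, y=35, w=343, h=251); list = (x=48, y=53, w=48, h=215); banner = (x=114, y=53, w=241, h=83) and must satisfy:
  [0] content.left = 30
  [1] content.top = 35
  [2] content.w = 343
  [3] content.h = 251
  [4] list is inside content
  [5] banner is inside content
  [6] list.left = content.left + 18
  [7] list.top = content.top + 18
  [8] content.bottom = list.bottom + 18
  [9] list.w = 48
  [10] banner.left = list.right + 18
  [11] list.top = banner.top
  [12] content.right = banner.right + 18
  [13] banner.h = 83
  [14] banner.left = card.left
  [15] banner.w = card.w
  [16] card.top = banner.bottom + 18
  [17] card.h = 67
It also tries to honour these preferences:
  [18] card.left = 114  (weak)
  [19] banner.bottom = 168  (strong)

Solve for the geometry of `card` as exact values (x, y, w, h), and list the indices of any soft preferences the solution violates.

card = (x=114, y=154, w=241, h=67)
violated soft preferences: 19

1. card.x = 114  [banner.left = card.left]
2. card.w = 241  [banner.w = card.w]
3. card.y = 154  [card.top = banner.bottom + 18]
4. card.h = 67  [card.h = 67]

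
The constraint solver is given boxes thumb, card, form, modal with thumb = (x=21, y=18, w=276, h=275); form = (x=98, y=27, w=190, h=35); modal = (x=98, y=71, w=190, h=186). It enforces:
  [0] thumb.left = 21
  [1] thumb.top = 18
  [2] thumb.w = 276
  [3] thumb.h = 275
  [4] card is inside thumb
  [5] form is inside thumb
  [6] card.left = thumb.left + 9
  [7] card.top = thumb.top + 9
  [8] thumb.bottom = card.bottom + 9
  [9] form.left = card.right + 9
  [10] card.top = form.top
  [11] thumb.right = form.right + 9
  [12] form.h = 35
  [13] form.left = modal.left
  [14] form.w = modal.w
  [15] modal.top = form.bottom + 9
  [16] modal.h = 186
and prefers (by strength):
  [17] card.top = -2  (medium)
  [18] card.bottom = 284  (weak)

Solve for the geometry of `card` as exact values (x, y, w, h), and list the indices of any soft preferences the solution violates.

1. card.x = 30  [card.left = thumb.left + 9]
2. card.y = 27  [card.top = thumb.top + 9]
3. card.h = 257  [thumb.bottom = card.bottom + 9]
4. card.w = 59  [form.left = card.right + 9]

card = (x=30, y=27, w=59, h=257)
violated soft preferences: 17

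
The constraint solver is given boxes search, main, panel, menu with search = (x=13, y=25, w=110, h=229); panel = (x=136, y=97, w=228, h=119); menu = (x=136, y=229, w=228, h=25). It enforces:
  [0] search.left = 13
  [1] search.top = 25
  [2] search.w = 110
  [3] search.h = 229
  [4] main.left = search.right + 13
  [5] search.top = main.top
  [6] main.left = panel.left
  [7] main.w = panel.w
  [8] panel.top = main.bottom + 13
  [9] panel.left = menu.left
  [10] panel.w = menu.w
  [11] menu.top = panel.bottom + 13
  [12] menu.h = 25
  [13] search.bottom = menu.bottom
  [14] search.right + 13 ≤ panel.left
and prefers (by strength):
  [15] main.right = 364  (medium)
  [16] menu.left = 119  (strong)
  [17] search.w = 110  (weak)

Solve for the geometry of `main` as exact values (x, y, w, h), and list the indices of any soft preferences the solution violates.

main = (x=136, y=25, w=228, h=59)
violated soft preferences: 16

1. main.x = 136  [main.left = search.right + 13]
2. main.y = 25  [search.top = main.top]
3. main.w = 228  [main.w = panel.w]
4. main.h = 59  [panel.top = main.bottom + 13]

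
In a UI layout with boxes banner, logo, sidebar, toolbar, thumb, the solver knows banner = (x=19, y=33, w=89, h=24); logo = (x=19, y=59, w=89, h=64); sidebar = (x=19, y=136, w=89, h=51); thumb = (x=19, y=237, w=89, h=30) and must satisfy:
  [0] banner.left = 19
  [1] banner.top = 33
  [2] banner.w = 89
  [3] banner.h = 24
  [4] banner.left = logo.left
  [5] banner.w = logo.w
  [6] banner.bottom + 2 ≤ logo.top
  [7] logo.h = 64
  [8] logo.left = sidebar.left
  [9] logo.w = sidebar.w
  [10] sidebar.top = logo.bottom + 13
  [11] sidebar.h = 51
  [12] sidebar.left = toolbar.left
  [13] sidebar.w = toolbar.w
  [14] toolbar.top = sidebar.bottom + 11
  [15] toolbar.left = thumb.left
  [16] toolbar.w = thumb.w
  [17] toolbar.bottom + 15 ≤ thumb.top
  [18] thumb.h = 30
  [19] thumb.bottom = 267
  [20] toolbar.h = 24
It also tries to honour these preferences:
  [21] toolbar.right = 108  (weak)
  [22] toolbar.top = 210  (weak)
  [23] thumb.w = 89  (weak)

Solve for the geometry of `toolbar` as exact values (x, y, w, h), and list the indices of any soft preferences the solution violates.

toolbar = (x=19, y=198, w=89, h=24)
violated soft preferences: 22

1. toolbar.x = 19  [sidebar.left = toolbar.left]
2. toolbar.w = 89  [sidebar.w = toolbar.w]
3. toolbar.y = 198  [toolbar.top = sidebar.bottom + 11]
4. toolbar.h = 24  [toolbar.h = 24]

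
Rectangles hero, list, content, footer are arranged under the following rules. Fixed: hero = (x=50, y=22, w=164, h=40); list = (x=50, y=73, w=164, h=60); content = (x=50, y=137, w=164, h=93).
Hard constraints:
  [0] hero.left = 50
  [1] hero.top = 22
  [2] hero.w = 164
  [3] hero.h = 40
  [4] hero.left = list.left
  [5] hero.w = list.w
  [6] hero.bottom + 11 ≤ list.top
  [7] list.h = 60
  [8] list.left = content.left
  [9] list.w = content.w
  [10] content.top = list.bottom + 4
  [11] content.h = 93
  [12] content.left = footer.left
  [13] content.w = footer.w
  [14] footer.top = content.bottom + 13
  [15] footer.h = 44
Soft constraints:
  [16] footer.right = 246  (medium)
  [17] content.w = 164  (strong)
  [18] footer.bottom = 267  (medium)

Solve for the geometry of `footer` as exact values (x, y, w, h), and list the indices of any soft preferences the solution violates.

1. footer.x = 50  [content.left = footer.left]
2. footer.w = 164  [content.w = footer.w]
3. footer.y = 243  [footer.top = content.bottom + 13]
4. footer.h = 44  [footer.h = 44]

footer = (x=50, y=243, w=164, h=44)
violated soft preferences: 16, 18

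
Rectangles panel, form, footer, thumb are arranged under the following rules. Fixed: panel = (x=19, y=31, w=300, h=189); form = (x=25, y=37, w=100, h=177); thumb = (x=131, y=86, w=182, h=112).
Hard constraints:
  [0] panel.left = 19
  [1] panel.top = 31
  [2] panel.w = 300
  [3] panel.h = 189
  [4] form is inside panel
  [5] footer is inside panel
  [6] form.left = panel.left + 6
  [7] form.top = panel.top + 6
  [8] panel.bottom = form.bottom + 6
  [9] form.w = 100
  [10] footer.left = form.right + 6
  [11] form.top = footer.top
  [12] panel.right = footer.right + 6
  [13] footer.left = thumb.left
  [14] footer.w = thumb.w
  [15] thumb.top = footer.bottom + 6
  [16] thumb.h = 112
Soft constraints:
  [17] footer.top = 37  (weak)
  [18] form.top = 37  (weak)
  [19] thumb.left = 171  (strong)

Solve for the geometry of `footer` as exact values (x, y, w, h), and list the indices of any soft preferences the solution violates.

1. footer.x = 131  [footer.left = form.right + 6]
2. footer.y = 37  [form.top = footer.top]
3. footer.w = 182  [panel.right = footer.right + 6]
4. footer.h = 43  [thumb.top = footer.bottom + 6]

footer = (x=131, y=37, w=182, h=43)
violated soft preferences: 19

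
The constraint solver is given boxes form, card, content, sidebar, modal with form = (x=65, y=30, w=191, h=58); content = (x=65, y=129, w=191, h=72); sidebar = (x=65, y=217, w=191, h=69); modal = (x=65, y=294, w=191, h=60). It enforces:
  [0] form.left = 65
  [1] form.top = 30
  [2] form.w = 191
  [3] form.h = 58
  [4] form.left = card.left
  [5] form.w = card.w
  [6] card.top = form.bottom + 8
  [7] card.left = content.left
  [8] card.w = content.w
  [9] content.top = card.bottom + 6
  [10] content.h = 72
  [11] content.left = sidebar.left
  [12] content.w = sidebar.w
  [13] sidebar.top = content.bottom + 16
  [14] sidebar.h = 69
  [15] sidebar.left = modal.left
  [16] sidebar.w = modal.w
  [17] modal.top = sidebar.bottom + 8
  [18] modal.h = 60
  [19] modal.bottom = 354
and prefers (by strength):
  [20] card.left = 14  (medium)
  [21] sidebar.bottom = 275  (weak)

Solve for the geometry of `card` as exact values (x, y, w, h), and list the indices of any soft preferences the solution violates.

card = (x=65, y=96, w=191, h=27)
violated soft preferences: 20, 21

1. card.x = 65  [form.left = card.left]
2. card.w = 191  [form.w = card.w]
3. card.y = 96  [card.top = form.bottom + 8]
4. card.h = 27  [content.top = card.bottom + 6]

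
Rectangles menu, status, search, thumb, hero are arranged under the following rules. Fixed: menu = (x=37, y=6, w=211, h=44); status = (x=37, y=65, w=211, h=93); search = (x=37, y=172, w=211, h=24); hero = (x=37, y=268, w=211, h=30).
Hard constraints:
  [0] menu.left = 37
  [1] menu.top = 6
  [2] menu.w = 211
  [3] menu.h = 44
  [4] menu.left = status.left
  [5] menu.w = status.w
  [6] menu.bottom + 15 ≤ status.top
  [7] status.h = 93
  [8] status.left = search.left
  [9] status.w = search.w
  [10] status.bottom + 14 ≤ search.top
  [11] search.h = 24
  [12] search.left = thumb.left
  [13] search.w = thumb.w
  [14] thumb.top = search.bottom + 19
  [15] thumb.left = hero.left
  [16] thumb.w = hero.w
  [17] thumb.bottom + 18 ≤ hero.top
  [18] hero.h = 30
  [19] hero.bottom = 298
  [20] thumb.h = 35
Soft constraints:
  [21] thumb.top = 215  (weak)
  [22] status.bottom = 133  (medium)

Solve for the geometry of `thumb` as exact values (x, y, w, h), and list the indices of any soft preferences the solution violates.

1. thumb.x = 37  [search.left = thumb.left]
2. thumb.w = 211  [search.w = thumb.w]
3. thumb.y = 215  [thumb.top = search.bottom + 19]
4. thumb.h = 35  [thumb.h = 35]

thumb = (x=37, y=215, w=211, h=35)
violated soft preferences: 22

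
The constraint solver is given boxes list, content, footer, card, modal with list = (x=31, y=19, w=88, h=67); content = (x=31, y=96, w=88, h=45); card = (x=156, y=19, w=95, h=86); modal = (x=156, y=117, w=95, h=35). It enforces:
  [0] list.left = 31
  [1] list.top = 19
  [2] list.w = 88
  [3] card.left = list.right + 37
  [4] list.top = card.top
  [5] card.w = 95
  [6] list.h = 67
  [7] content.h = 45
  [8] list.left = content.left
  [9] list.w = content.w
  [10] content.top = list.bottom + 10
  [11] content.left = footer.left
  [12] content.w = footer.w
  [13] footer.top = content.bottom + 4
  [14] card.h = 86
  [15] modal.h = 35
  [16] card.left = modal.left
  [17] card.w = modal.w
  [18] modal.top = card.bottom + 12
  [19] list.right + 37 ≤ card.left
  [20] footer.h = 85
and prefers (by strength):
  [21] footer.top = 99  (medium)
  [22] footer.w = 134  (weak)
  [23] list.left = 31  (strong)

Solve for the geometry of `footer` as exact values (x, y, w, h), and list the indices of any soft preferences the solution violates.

1. footer.x = 31  [content.left = footer.left]
2. footer.w = 88  [content.w = footer.w]
3. footer.y = 145  [footer.top = content.bottom + 4]
4. footer.h = 85  [footer.h = 85]

footer = (x=31, y=145, w=88, h=85)
violated soft preferences: 21, 22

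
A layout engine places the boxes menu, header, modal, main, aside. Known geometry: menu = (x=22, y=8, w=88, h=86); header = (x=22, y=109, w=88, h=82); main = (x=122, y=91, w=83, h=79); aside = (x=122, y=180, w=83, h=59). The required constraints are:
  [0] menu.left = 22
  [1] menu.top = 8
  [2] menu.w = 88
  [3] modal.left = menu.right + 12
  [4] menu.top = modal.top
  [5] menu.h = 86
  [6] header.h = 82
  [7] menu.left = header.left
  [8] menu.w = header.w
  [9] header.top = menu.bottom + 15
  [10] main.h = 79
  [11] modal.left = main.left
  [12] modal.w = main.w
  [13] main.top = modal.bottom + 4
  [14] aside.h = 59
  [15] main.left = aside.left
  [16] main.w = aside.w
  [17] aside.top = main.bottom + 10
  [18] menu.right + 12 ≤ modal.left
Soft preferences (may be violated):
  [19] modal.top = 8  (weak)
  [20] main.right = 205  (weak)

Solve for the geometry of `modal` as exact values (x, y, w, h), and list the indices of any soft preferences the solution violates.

modal = (x=122, y=8, w=83, h=79)
violated soft preferences: none

1. modal.x = 122  [modal.left = menu.right + 12]
2. modal.y = 8  [menu.top = modal.top]
3. modal.w = 83  [modal.w = main.w]
4. modal.h = 79  [main.top = modal.bottom + 4]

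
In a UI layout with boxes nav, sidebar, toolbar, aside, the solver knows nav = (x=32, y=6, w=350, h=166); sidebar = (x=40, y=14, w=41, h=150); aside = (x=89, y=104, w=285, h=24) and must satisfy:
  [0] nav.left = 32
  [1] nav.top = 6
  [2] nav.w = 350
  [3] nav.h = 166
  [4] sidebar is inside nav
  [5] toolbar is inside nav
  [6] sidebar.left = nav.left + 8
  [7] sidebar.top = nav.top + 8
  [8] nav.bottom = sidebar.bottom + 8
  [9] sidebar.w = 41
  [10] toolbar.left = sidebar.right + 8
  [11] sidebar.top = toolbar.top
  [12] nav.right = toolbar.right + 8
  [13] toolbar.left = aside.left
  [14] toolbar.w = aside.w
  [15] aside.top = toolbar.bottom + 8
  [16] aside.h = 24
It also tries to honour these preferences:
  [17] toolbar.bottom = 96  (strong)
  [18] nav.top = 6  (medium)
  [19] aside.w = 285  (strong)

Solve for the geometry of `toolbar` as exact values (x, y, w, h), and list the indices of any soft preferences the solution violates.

toolbar = (x=89, y=14, w=285, h=82)
violated soft preferences: none

1. toolbar.x = 89  [toolbar.left = sidebar.right + 8]
2. toolbar.y = 14  [sidebar.top = toolbar.top]
3. toolbar.w = 285  [nav.right = toolbar.right + 8]
4. toolbar.h = 82  [aside.top = toolbar.bottom + 8]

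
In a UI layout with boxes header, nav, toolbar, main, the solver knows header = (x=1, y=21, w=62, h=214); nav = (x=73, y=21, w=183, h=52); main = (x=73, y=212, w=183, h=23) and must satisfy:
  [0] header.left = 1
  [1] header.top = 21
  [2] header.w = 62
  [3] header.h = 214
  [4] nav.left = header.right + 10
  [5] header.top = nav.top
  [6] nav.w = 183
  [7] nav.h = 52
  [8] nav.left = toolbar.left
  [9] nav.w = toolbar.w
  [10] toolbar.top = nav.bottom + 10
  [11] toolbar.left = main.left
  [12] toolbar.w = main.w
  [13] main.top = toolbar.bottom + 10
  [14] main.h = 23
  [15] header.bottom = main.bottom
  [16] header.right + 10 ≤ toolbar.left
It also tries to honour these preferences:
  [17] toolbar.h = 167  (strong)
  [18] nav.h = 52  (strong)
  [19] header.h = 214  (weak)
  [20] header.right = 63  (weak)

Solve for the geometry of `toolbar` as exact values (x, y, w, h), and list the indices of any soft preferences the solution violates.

toolbar = (x=73, y=83, w=183, h=119)
violated soft preferences: 17

1. toolbar.x = 73  [nav.left = toolbar.left]
2. toolbar.w = 183  [nav.w = toolbar.w]
3. toolbar.y = 83  [toolbar.top = nav.bottom + 10]
4. toolbar.h = 119  [main.top = toolbar.bottom + 10]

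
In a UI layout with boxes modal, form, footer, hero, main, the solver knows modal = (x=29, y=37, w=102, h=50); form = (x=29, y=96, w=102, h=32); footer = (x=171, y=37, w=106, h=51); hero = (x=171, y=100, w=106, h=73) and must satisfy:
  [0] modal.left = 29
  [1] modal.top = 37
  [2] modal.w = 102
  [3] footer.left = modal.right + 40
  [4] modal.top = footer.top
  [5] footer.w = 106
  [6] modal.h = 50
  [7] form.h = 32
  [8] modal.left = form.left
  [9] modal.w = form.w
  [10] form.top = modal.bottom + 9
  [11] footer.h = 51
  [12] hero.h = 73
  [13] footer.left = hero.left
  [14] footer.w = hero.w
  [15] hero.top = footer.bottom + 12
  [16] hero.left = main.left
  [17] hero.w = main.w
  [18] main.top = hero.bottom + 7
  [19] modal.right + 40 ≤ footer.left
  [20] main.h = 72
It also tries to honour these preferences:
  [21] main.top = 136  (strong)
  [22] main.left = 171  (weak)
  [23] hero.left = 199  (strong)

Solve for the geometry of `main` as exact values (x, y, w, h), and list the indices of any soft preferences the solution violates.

main = (x=171, y=180, w=106, h=72)
violated soft preferences: 21, 23

1. main.x = 171  [hero.left = main.left]
2. main.w = 106  [hero.w = main.w]
3. main.y = 180  [main.top = hero.bottom + 7]
4. main.h = 72  [main.h = 72]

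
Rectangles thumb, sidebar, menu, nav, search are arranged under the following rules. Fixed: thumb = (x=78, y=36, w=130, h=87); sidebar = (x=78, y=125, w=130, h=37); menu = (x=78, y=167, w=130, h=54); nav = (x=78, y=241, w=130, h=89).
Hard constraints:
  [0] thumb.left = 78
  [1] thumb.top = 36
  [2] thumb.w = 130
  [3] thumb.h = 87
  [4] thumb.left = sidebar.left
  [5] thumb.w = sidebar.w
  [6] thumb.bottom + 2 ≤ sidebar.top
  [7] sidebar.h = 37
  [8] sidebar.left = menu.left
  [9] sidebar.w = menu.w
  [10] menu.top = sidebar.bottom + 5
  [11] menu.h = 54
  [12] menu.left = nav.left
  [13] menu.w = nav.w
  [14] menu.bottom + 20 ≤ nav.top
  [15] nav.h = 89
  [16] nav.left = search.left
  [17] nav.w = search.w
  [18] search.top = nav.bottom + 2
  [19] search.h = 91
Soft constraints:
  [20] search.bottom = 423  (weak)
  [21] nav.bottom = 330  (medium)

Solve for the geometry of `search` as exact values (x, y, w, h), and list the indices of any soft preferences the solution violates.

search = (x=78, y=332, w=130, h=91)
violated soft preferences: none

1. search.x = 78  [nav.left = search.left]
2. search.w = 130  [nav.w = search.w]
3. search.y = 332  [search.top = nav.bottom + 2]
4. search.h = 91  [search.h = 91]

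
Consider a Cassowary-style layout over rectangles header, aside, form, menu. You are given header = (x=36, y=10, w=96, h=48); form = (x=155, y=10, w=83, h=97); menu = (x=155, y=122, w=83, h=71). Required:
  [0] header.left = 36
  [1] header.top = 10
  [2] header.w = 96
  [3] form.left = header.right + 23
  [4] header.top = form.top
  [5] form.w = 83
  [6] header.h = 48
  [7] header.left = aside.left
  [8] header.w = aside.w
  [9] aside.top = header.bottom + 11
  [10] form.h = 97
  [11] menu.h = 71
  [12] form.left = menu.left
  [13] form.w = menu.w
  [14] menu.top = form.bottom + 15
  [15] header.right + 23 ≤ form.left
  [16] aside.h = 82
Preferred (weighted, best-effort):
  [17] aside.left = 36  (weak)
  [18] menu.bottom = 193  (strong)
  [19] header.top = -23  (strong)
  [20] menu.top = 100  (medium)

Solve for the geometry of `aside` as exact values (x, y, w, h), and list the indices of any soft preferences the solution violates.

1. aside.x = 36  [header.left = aside.left]
2. aside.w = 96  [header.w = aside.w]
3. aside.y = 69  [aside.top = header.bottom + 11]
4. aside.h = 82  [aside.h = 82]

aside = (x=36, y=69, w=96, h=82)
violated soft preferences: 19, 20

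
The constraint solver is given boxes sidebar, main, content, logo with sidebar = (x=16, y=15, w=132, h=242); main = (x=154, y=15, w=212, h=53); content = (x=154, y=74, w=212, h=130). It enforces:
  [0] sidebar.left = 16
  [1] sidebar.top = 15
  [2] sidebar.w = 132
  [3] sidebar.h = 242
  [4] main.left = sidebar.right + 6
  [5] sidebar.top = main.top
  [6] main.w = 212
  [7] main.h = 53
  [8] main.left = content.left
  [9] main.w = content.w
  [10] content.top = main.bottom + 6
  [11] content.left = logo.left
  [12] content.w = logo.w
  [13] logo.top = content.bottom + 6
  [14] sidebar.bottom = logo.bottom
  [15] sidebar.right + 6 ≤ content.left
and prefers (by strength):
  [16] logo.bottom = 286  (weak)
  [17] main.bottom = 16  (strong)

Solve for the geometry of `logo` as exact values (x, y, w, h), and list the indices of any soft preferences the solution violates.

logo = (x=154, y=210, w=212, h=47)
violated soft preferences: 16, 17

1. logo.x = 154  [content.left = logo.left]
2. logo.w = 212  [content.w = logo.w]
3. logo.y = 210  [logo.top = content.bottom + 6]
4. logo.h = 47  [sidebar.bottom = logo.bottom]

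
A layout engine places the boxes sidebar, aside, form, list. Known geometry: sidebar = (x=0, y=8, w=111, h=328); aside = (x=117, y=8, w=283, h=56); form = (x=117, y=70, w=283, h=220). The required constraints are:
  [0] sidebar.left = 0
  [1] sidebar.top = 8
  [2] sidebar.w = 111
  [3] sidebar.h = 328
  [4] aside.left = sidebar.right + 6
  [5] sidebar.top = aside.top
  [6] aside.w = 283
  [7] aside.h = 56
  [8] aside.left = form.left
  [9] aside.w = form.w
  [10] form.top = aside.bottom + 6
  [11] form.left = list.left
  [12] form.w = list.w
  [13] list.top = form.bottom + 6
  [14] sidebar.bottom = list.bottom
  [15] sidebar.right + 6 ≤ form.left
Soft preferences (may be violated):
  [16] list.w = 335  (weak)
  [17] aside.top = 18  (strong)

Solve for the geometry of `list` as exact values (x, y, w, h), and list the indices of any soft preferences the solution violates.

1. list.x = 117  [form.left = list.left]
2. list.w = 283  [form.w = list.w]
3. list.y = 296  [list.top = form.bottom + 6]
4. list.h = 40  [sidebar.bottom = list.bottom]

list = (x=117, y=296, w=283, h=40)
violated soft preferences: 16, 17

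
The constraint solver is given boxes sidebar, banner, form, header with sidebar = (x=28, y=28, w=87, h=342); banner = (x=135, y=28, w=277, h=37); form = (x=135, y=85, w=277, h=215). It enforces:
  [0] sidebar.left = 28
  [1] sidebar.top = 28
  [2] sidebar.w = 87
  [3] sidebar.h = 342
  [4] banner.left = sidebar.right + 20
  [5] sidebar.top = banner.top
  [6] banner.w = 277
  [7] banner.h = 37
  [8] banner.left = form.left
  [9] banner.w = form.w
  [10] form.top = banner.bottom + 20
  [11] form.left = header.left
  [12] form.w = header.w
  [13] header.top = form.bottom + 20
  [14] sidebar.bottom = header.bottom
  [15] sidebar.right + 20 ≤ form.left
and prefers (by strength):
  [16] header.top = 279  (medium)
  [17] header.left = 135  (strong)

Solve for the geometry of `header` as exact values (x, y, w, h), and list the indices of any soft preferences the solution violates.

1. header.x = 135  [form.left = header.left]
2. header.w = 277  [form.w = header.w]
3. header.y = 320  [header.top = form.bottom + 20]
4. header.h = 50  [sidebar.bottom = header.bottom]

header = (x=135, y=320, w=277, h=50)
violated soft preferences: 16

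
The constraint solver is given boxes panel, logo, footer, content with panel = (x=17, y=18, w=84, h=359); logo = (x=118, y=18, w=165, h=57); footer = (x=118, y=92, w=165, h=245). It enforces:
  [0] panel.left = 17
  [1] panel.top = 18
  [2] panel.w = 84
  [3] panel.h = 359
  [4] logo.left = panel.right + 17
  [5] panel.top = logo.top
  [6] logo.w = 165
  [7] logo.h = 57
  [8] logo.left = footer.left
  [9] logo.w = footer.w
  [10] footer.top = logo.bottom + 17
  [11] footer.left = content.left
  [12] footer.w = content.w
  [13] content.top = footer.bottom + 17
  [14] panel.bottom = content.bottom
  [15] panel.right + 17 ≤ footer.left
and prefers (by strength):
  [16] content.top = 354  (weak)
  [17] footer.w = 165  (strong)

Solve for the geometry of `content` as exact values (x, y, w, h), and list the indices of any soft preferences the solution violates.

1. content.x = 118  [footer.left = content.left]
2. content.w = 165  [footer.w = content.w]
3. content.y = 354  [content.top = footer.bottom + 17]
4. content.h = 23  [panel.bottom = content.bottom]

content = (x=118, y=354, w=165, h=23)
violated soft preferences: none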